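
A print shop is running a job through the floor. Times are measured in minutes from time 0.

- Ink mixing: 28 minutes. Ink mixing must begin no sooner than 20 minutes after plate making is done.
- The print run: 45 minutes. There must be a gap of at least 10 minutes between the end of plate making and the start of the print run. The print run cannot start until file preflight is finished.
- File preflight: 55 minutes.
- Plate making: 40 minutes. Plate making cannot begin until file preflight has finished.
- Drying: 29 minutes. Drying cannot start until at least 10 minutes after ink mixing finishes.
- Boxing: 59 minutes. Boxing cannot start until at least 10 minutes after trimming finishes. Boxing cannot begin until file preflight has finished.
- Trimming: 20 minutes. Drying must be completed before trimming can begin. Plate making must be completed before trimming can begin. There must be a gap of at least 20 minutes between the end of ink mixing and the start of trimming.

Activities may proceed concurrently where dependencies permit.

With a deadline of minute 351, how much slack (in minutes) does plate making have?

80

Nothing blocks file preflight, so it runs from minute 0 to minute 55.
Plate making waits on file preflight (finishes minute 55), so it starts at minute 55 and finishes at 55 + 40 = minute 95.

Working backward from the deadline:
Nothing follows boxing; the deadline of minute 351 is its only limit. It must start by 351 − 59 = minute 292.
Trimming has to be done before boxing (must start by minute 292, minus 10-minute gap → minute 282). That means finishing by minute 282, i.e. starting by 282 − 20 = minute 262.
Since trimming (must start by minute 262) depends on it, drying must finish by minute 262. Backing off its 29-minute duration gives a latest start of minute 233.
Ink mixing must finish in time for drying (must start by minute 233, minus 10-minute gap → minute 223); trimming (must start by minute 262, minus 20-minute gap → minute 242). The tightest is minute 223, so ink mixing must start by 223 − 28 = minute 195.
The print run must finish by minute 351; it takes 45 minutes, so it must start by 351 − 45 = minute 306.
For plate making: ink mixing (must start by minute 195, minus 20-minute gap → minute 175); the print run (must start by minute 306, minus 10-minute gap → minute 296); trimming (must start by minute 262). The most restrictive is minute 175; with a 40-minute duration, plate making must start by minute 135.
So plate making can start as early as minute 55 and as late as minute 135, giving 135 − 55 = 80 minutes of slack.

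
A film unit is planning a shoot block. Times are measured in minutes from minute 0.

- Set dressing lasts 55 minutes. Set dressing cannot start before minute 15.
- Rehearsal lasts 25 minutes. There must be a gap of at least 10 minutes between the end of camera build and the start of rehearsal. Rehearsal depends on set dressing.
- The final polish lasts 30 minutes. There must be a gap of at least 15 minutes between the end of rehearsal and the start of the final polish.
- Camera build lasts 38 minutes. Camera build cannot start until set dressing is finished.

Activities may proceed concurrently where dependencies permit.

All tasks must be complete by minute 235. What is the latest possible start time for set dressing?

The final polish has no dependents, so it just needs to finish by minute 235. Starting by 235 − 30 = minute 205 achieves that.
Rehearsal feeds into the final polish (must start by minute 205, minus 15-minute gap → minute 190); so rehearsal must finish by minute 190 and therefore start by minute 165.
Camera build feeds into rehearsal (must start by minute 165, minus 10-minute gap → minute 155); so camera build must finish by minute 155 and therefore start by minute 117.
Set dressing has several dependents: camera build (must start by minute 117); rehearsal (must start by minute 165). The earliest of those limits is minute 117, so set dressing must start by 117 − 55 = minute 62.

62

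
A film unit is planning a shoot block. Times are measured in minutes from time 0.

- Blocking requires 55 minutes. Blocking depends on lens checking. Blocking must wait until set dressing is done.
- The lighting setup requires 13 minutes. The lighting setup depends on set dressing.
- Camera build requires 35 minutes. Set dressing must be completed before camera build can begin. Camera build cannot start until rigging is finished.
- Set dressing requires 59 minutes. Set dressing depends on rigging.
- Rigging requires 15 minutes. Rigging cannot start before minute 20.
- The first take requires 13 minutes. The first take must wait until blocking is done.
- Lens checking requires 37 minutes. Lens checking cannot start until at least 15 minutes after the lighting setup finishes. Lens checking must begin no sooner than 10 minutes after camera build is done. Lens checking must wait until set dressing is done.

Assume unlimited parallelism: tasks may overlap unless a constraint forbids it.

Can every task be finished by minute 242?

Rigging waits on its own release at minute 20, so it starts at minute 20 and finishes at 20 + 15 = minute 35.
Set dressing waits on rigging (finishes minute 35), so it starts at minute 35 and finishes at 35 + 59 = minute 94.
Camera build has to wait for set dressing (finishes minute 94); rigging (finishes minute 35). The latest of these is minute 94, so camera build runs minute 94 to 94 + 35 = minute 129.
After set dressing (finishes minute 94), the lighting setup can start at minute 94 and finishes at minute 107.
Lens checking cannot start until the lighting setup (finishes minute 107, plus 15-minute gap → minute 122); camera build (finishes minute 129, plus 10-minute gap → minute 139); set dressing (finishes minute 94). The controlling bound is minute 139, so lens checking finishes at 139 + 37 = minute 176.
For blocking: lens checking (finishes minute 176); set dressing (finishes minute 94). Taking the maximum gives a start of minute 176, and it finishes at 176 + 55 = minute 231.
After blocking (finishes minute 231), the first take can start at minute 231 and finishes at minute 244.
The earliest everything can be done is minute 244, which is after the deadline of 242, so it is not possible.

No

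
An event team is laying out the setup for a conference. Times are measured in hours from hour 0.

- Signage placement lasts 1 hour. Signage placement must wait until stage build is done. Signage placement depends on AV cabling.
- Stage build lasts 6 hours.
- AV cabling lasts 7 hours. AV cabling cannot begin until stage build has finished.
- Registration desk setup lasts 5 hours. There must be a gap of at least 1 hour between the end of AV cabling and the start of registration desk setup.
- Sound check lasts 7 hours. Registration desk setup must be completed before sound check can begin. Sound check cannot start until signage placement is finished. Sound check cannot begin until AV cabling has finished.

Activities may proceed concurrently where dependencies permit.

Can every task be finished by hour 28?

Nothing blocks stage build, so it runs from hour 0 to hour 6.
AV cabling waits on stage build (finishes hour 6), so it starts at hour 6 and finishes at 6 + 7 = hour 13.
Signage placement cannot start until stage build (finishes hour 6); AV cabling (finishes hour 13). The controlling bound is hour 13, so signage placement finishes at 13 + 1 = hour 14.
Registration desk setup waits on AV cabling (finishes hour 13, plus 1-hour gap → hour 14), so it starts at hour 14 and finishes at 14 + 5 = hour 19.
For sound check: registration desk setup (finishes hour 19); signage placement (finishes hour 14); AV cabling (finishes hour 13). Taking the maximum gives a start of hour 19, and it finishes at 19 + 7 = hour 26.
Every task is finished by hour 26, which is no later than the deadline of 28, so the schedule is feasible.

Yes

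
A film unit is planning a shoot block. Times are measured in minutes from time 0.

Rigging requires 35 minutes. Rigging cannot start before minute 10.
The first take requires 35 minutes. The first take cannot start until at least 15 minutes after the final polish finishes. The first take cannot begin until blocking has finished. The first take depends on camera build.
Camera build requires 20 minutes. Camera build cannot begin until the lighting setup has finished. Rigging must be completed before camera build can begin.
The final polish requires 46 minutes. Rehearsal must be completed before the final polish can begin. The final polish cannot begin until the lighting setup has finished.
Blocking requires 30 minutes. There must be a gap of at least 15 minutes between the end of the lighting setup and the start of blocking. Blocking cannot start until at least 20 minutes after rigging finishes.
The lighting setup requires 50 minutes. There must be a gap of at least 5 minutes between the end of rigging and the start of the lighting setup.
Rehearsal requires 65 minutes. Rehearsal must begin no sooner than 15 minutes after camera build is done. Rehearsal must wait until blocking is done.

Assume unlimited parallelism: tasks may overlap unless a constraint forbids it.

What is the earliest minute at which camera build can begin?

100

Rigging cannot begin until its own release at minute 10. It runs from minute 10 to 10 + 35 = minute 45.
The lighting setup cannot begin until rigging (finishes minute 45, plus 5-minute gap → minute 50). It runs from minute 50 to 50 + 50 = minute 100.
Camera build waits on the lighting setup (finishes minute 100); rigging (finishes minute 45). The latest of these is minute 100, which is the earliest camera build can start.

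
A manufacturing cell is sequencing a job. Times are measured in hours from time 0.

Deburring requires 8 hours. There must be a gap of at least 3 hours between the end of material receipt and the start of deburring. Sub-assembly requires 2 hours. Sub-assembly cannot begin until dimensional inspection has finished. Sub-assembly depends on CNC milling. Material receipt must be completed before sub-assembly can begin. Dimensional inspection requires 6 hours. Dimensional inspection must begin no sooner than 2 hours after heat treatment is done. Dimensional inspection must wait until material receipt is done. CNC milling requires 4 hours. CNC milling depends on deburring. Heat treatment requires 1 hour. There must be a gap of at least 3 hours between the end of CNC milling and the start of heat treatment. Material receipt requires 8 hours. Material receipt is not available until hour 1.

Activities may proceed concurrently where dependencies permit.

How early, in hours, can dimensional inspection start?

Material receipt waits on its own release at hour 1, so it starts at hour 1 and finishes at 1 + 8 = hour 9.
Deburring waits on material receipt (finishes hour 9, plus 3-hour gap → hour 12), so it starts at hour 12 and finishes at 12 + 8 = hour 20.
CNC milling waits on deburring (finishes hour 20), so it starts at hour 20 and finishes at 20 + 4 = hour 24.
Heat treatment cannot begin until CNC milling (finishes hour 24, plus 3-hour gap → hour 27). It runs from hour 27 to 27 + 1 = hour 28.
Dimensional inspection waits on heat treatment (finishes hour 28, plus 2-hour gap → hour 30); material receipt (finishes hour 9). The latest of these is hour 30, which is the earliest dimensional inspection can start.

30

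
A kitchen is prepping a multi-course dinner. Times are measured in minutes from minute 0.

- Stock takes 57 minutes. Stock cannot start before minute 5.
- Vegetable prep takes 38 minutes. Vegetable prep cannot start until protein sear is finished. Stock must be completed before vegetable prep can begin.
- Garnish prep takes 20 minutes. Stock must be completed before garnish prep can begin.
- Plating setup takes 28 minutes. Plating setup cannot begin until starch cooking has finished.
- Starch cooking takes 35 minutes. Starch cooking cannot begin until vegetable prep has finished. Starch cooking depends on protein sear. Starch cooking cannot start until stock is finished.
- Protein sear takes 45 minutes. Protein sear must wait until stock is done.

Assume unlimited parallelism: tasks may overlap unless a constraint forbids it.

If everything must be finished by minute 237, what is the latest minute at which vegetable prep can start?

136

Plating setup has no dependents, so it just needs to finish by minute 237. Starting by 237 − 28 = minute 209 achieves that.
Since plating setup (must start by minute 209) depends on it, starch cooking must finish by minute 209. Backing off its 35-minute duration gives a latest start of minute 174.
Vegetable prep has to be done before starch cooking (must start by minute 174). That means finishing by minute 174, i.e. starting by 174 − 38 = minute 136.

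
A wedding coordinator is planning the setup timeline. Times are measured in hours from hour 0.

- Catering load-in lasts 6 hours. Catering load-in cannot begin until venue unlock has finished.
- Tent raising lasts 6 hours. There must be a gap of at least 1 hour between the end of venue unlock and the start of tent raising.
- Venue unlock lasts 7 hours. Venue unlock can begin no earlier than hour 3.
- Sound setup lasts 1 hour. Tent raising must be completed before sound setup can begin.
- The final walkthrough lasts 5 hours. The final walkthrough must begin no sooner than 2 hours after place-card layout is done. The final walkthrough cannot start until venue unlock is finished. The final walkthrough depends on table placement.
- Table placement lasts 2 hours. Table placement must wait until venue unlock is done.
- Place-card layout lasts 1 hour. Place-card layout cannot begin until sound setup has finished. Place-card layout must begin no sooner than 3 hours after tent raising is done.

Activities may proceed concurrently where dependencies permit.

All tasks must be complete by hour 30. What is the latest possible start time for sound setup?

21

The final walkthrough has no dependents, so it just needs to finish by hour 30. Starting by 30 − 5 = hour 25 achieves that.
Place-card layout has to be done before the final walkthrough (must start by hour 25, minus 2-hour gap → hour 23). That means finishing by hour 23, i.e. starting by 23 − 1 = hour 22.
Since place-card layout (must start by hour 22) depends on it, sound setup must finish by hour 22. Backing off its 1-hour duration gives a latest start of hour 21.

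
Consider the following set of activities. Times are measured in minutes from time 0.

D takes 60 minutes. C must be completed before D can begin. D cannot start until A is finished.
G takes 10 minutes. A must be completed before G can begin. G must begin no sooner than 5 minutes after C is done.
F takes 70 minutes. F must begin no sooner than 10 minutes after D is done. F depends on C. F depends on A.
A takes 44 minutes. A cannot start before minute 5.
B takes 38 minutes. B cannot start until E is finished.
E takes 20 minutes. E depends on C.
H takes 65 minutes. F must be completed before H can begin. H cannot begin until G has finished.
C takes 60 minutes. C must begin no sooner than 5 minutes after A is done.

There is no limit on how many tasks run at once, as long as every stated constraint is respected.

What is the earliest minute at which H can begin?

A cannot begin until its own release at minute 5. It runs from minute 5 to 5 + 44 = minute 49.
C cannot begin until A (finishes minute 49, plus 5-minute gap → minute 54). It runs from minute 54 to 54 + 60 = minute 114.
G has to wait for A (finishes minute 49); C (finishes minute 114, plus 5-minute gap → minute 119). The latest of these is minute 119, so G runs minute 119 to 119 + 10 = minute 129.
For D: C (finishes minute 114); A (finishes minute 49). Taking the maximum gives a start of minute 114, and it finishes at 114 + 60 = minute 174.
F cannot start until D (finishes minute 174, plus 10-minute gap → minute 184); C (finishes minute 114); A (finishes minute 49). The controlling bound is minute 184, so F finishes at 184 + 70 = minute 254.
H waits on F (finishes minute 254); G (finishes minute 129). The latest of these is minute 254, which is the earliest H can start.

254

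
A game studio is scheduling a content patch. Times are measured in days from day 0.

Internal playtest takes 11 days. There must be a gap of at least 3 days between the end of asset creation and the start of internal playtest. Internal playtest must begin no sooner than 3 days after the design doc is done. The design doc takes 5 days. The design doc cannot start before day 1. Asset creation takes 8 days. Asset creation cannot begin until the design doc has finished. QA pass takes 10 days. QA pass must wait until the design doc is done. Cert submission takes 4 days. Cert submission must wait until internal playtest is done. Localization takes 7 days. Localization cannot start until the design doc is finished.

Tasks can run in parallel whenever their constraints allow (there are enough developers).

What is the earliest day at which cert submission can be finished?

32

After its own release at day 1, the design doc can start at day 1 and finishes at day 6.
After the design doc (finishes day 6), asset creation can start at day 6 and finishes at day 14.
For internal playtest: asset creation (finishes day 14, plus 3-day gap → day 17); the design doc (finishes day 6, plus 3-day gap → day 9). Taking the maximum gives a start of day 17, and it finishes at 17 + 11 = day 28.
After internal playtest (finishes day 28), cert submission can start at day 28 and finishes at day 32.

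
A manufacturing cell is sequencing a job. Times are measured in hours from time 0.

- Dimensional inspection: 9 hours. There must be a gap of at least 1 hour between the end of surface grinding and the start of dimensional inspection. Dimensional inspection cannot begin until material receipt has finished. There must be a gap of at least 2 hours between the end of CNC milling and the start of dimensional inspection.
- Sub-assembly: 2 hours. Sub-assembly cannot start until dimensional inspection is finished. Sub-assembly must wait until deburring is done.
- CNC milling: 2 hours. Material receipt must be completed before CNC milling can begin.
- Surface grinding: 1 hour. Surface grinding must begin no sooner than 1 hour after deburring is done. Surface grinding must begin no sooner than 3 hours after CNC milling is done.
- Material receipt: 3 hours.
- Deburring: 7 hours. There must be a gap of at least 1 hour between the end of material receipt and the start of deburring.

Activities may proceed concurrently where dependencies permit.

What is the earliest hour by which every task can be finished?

25

Nothing blocks material receipt, so it runs from hour 0 to hour 3.
CNC milling cannot begin until material receipt (finishes hour 3). It runs from hour 3 to 3 + 2 = hour 5.
Deburring waits on material receipt (finishes hour 3, plus 1-hour gap → hour 4), so it starts at hour 4 and finishes at 4 + 7 = hour 11.
Surface grinding cannot start until deburring (finishes hour 11, plus 1-hour gap → hour 12); CNC milling (finishes hour 5, plus 3-hour gap → hour 8). The controlling bound is hour 12, so surface grinding finishes at 12 + 1 = hour 13.
Dimensional inspection needs all of surface grinding (finishes hour 13, plus 1-hour gap → hour 14); material receipt (finishes hour 3); CNC milling (finishes hour 5, plus 2-hour gap → hour 7). That puts its earliest start at hour 14; it finishes at 14 + 9 = hour 23.
Sub-assembly needs all of dimensional inspection (finishes hour 23); deburring (finishes hour 11). That puts its earliest start at hour 23; it finishes at 23 + 2 = hour 25.
All tasks are finished once the last one completes. Finish times: Material receipt at 3, Deburring at 11, CNC milling at 5, Surface grinding at 13, Dimensional inspection at 23, Sub-assembly at 25. The latest is hour 25.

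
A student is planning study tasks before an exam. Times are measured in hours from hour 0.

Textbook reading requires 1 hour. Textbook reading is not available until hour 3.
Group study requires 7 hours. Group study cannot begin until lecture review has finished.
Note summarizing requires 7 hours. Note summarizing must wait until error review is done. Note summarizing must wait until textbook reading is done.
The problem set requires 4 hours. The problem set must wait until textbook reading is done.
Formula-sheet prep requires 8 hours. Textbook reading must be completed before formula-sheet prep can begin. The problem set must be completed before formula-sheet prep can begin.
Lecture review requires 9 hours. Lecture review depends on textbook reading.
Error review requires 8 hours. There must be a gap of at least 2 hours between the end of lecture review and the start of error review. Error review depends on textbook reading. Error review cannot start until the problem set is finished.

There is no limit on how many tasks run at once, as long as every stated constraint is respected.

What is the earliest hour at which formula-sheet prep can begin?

Textbook reading waits on its own release at hour 3, so it starts at hour 3 and finishes at 3 + 1 = hour 4.
The problem set cannot begin until textbook reading (finishes hour 4). It runs from hour 4 to 4 + 4 = hour 8.
Formula-sheet prep waits on textbook reading (finishes hour 4); the problem set (finishes hour 8). The latest of these is hour 8, which is the earliest formula-sheet prep can start.

8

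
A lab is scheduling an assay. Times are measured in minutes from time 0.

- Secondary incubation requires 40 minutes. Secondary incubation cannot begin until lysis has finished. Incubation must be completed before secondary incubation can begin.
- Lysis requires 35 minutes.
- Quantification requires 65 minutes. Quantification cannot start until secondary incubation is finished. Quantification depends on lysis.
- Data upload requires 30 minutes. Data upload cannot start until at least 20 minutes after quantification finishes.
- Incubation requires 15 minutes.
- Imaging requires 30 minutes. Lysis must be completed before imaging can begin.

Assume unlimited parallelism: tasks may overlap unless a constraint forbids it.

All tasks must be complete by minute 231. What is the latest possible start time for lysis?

Data upload must finish by minute 231; it takes 30 minutes, so it must start by 231 − 30 = minute 201.
Quantification has to be done before data upload (must start by minute 201, minus 20-minute gap → minute 181). That means finishing by minute 181, i.e. starting by 181 − 65 = minute 116.
Secondary incubation must finish before quantification (must start by minute 116). With a 40-minute duration, secondary incubation must start by 116 − 40 = minute 76.
Nothing follows imaging; the deadline of minute 231 is its only limit. It must start by 231 − 30 = minute 201.
Lysis feeds secondary incubation (must start by minute 76); imaging (must start by minute 201); quantification (must start by minute 116). Taking the minimum, lysis must finish by minute 76 and start by 76 − 35 = minute 41.

41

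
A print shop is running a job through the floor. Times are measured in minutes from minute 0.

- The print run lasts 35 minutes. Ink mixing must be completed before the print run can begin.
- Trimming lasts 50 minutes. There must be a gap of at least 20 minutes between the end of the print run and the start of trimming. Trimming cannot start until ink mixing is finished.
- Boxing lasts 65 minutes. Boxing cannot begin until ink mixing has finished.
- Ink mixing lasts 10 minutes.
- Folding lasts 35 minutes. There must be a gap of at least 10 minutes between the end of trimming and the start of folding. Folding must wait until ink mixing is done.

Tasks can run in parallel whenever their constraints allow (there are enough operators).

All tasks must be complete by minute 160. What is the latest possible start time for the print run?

To finish by minute 160, folding (duration 35) must start no later than minute 125.
Trimming feeds into folding (must start by minute 125, minus 10-minute gap → minute 115); so trimming must finish by minute 115 and therefore start by minute 65.
The print run feeds into trimming (must start by minute 65, minus 20-minute gap → minute 45); so the print run must finish by minute 45 and therefore start by minute 10.

10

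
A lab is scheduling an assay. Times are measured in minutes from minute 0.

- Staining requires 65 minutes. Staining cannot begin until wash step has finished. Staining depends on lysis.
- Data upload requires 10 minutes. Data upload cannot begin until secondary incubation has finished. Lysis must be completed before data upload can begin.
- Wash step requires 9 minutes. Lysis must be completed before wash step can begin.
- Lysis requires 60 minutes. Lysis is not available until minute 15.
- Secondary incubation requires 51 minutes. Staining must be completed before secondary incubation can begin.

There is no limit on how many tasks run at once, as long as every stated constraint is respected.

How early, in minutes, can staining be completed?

Lysis waits on its own release at minute 15, so it starts at minute 15 and finishes at 15 + 60 = minute 75.
After lysis (finishes minute 75), wash step can start at minute 75 and finishes at minute 84.
Staining has to wait for wash step (finishes minute 84); lysis (finishes minute 75). The latest of these is minute 84, so staining runs minute 84 to 84 + 65 = minute 149.

149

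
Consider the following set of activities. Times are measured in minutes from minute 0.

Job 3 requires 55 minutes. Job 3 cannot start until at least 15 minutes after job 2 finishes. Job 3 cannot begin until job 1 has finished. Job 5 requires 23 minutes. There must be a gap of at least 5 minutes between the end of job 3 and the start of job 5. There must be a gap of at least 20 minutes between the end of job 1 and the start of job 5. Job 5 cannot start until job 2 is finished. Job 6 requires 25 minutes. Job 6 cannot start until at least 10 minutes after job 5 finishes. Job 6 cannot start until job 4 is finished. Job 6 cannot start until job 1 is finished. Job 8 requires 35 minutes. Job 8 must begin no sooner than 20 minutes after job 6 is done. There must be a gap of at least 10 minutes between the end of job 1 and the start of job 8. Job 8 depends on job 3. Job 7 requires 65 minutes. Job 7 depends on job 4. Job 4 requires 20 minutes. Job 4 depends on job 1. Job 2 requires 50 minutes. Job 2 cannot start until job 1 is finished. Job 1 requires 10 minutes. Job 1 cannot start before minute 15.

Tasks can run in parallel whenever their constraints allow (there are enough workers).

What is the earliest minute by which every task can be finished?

After its own release at minute 15, job 1 can start at minute 15 and finishes at minute 25.
Job 4 cannot begin until job 1 (finishes minute 25). It runs from minute 25 to 25 + 20 = minute 45.
After job 4 (finishes minute 45), job 7 can start at minute 45 and finishes at minute 110.
Job 2 cannot begin until job 1 (finishes minute 25). It runs from minute 25 to 25 + 50 = minute 75.
Job 3 has to wait for job 2 (finishes minute 75, plus 15-minute gap → minute 90); job 1 (finishes minute 25). The latest of these is minute 90, so job 3 runs minute 90 to 90 + 55 = minute 145.
For job 5: job 3 (finishes minute 145, plus 5-minute gap → minute 150); job 1 (finishes minute 25, plus 20-minute gap → minute 45); job 2 (finishes minute 75). Taking the maximum gives a start of minute 150, and it finishes at 150 + 23 = minute 173.
Job 6 cannot start until job 5 (finishes minute 173, plus 10-minute gap → minute 183); job 4 (finishes minute 45); job 1 (finishes minute 25). The controlling bound is minute 183, so job 6 finishes at 183 + 25 = minute 208.
Job 8 needs all of job 6 (finishes minute 208, plus 20-minute gap → minute 228); job 1 (finishes minute 25, plus 10-minute gap → minute 35); job 3 (finishes minute 145). That puts its earliest start at minute 228; it finishes at 228 + 35 = minute 263.
All tasks are finished once the last one completes. Finish times: Job 1 at 25, Job 2 at 75, Job 3 at 145, Job 4 at 45, Job 5 at 173, Job 6 at 208, Job 7 at 110, Job 8 at 263. The latest is minute 263.

263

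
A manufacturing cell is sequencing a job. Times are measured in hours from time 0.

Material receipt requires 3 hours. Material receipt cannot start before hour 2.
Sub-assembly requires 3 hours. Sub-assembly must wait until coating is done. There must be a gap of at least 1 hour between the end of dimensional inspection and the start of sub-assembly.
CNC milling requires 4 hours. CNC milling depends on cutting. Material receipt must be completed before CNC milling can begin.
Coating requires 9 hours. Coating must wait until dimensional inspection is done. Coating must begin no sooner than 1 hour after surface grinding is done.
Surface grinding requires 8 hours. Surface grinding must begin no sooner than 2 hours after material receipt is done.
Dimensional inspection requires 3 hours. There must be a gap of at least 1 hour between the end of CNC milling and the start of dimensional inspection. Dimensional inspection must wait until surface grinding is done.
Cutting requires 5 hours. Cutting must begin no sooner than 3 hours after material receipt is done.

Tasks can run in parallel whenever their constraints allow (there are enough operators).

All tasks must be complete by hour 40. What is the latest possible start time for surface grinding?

17

Sub-assembly must finish by hour 40; it takes 3 hours, so it must start by 40 − 3 = hour 37.
Coating must finish before sub-assembly (must start by hour 37). With a 9-hour duration, coating must start by 37 − 9 = hour 28.
Dimensional inspection feeds coating (must start by hour 28); sub-assembly (must start by hour 37, minus 1-hour gap → hour 36). Taking the minimum, dimensional inspection must finish by hour 28 and start by 28 − 3 = hour 25.
Surface grinding feeds dimensional inspection (must start by hour 25); coating (must start by hour 28, minus 1-hour gap → hour 27). Taking the minimum, surface grinding must finish by hour 25 and start by 25 − 8 = hour 17.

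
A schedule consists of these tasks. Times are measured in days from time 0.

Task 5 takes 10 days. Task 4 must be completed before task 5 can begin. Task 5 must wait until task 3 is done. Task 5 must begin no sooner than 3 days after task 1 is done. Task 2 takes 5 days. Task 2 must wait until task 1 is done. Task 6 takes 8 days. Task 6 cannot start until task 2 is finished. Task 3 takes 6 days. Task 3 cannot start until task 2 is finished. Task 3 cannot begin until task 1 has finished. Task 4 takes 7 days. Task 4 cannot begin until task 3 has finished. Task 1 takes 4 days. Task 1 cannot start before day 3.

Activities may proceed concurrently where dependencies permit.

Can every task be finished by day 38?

Task 1 waits on its own release at day 3, so it starts at day 3 and finishes at 3 + 4 = day 7.
After task 1 (finishes day 7), task 2 can start at day 7 and finishes at day 12.
After task 2 (finishes day 12), task 6 can start at day 12 and finishes at day 20.
Task 3 needs all of task 2 (finishes day 12); task 1 (finishes day 7). That puts its earliest start at day 12; it finishes at 12 + 6 = day 18.
Task 4 cannot begin until task 3 (finishes day 18). It runs from day 18 to 18 + 7 = day 25.
For task 5: task 4 (finishes day 25); task 3 (finishes day 18); task 1 (finishes day 7, plus 3-day gap → day 10). Taking the maximum gives a start of day 25, and it finishes at 25 + 10 = day 35.
Every task is finished by day 35, which is no later than the deadline of 38, so the schedule is feasible.

Yes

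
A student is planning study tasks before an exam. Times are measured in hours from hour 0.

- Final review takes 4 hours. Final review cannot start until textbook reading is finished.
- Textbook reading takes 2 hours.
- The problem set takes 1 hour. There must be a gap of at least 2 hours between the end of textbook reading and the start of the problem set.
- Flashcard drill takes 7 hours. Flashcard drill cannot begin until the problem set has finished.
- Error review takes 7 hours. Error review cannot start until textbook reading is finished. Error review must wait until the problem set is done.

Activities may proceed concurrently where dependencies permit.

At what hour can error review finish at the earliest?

Textbook reading has no prerequisites, so it starts at hour 0 and finishes at hour 2.
After textbook reading (finishes hour 2, plus 2-hour gap → hour 4), the problem set can start at hour 4 and finishes at hour 5.
Error review cannot start until textbook reading (finishes hour 2); the problem set (finishes hour 5). The controlling bound is hour 5, so error review finishes at 5 + 7 = hour 12.

12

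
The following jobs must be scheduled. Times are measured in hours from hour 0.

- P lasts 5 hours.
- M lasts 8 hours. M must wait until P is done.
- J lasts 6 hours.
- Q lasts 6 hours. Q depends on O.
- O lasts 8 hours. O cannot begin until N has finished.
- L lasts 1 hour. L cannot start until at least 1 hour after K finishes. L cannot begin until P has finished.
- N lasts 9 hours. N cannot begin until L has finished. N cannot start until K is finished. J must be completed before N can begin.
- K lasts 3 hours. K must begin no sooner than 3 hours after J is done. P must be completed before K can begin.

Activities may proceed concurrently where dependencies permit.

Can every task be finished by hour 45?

Yes

P can start immediately at hour 0; it finishes at hour 5.
M cannot begin until P (finishes hour 5). It runs from hour 5 to 5 + 8 = hour 13.
J has no prerequisites, so it starts at hour 0 and finishes at hour 6.
K cannot start until J (finishes hour 6, plus 3-hour gap → hour 9); P (finishes hour 5). The controlling bound is hour 9, so K finishes at 9 + 3 = hour 12.
L has to wait for K (finishes hour 12, plus 1-hour gap → hour 13); P (finishes hour 5). The latest of these is hour 13, so L runs hour 13 to 13 + 1 = hour 14.
N needs all of L (finishes hour 14); K (finishes hour 12); J (finishes hour 6). That puts its earliest start at hour 14; it finishes at 14 + 9 = hour 23.
O cannot begin until N (finishes hour 23). It runs from hour 23 to 23 + 8 = hour 31.
After O (finishes hour 31), Q can start at hour 31 and finishes at hour 37.
Every task is finished by hour 37, which is no later than the deadline of 45, so the schedule is feasible.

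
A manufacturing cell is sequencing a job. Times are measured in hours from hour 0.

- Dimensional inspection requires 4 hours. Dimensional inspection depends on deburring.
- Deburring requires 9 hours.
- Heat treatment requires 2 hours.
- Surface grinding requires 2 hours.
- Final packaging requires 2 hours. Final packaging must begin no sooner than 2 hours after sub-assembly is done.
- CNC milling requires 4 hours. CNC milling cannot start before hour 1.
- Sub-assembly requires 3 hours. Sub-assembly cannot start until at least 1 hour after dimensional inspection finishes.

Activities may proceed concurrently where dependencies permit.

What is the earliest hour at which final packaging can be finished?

21

Deburring has no prerequisites, so it starts at hour 0 and finishes at hour 9.
After deburring (finishes hour 9), dimensional inspection can start at hour 9 and finishes at hour 13.
After dimensional inspection (finishes hour 13, plus 1-hour gap → hour 14), sub-assembly can start at hour 14 and finishes at hour 17.
Final packaging waits on sub-assembly (finishes hour 17, plus 2-hour gap → hour 19), so it starts at hour 19 and finishes at 19 + 2 = hour 21.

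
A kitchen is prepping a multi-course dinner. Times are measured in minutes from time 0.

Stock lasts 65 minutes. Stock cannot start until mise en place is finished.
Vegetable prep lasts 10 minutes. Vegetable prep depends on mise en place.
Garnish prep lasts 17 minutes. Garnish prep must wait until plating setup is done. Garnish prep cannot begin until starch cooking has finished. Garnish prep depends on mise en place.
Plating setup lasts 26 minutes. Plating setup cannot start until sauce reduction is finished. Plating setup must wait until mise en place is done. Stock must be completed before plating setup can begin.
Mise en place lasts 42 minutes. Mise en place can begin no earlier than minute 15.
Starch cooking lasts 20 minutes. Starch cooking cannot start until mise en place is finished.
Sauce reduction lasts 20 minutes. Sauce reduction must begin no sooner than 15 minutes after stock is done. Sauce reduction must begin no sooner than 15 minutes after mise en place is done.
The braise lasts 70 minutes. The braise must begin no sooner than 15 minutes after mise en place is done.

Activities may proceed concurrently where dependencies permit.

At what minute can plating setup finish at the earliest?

Mise en place cannot begin until its own release at minute 15. It runs from minute 15 to 15 + 42 = minute 57.
Stock cannot begin until mise en place (finishes minute 57). It runs from minute 57 to 57 + 65 = minute 122.
Sauce reduction needs all of stock (finishes minute 122, plus 15-minute gap → minute 137); mise en place (finishes minute 57, plus 15-minute gap → minute 72). That puts its earliest start at minute 137; it finishes at 137 + 20 = minute 157.
For plating setup: sauce reduction (finishes minute 157); mise en place (finishes minute 57); stock (finishes minute 122). Taking the maximum gives a start of minute 157, and it finishes at 157 + 26 = minute 183.

183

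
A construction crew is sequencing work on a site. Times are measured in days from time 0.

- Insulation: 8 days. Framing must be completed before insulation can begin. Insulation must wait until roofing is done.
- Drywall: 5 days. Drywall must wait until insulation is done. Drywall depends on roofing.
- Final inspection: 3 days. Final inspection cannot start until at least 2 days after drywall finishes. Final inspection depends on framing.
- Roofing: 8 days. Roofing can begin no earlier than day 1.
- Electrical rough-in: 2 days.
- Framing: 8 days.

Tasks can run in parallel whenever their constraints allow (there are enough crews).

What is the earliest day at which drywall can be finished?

Roofing waits on its own release at day 1, so it starts at day 1 and finishes at 1 + 8 = day 9.
Framing has no prerequisites, so it starts at day 0 and finishes at day 8.
Insulation has to wait for framing (finishes day 8); roofing (finishes day 9). The latest of these is day 9, so insulation runs day 9 to 9 + 8 = day 17.
Drywall needs all of insulation (finishes day 17); roofing (finishes day 9). That puts its earliest start at day 17; it finishes at 17 + 5 = day 22.

22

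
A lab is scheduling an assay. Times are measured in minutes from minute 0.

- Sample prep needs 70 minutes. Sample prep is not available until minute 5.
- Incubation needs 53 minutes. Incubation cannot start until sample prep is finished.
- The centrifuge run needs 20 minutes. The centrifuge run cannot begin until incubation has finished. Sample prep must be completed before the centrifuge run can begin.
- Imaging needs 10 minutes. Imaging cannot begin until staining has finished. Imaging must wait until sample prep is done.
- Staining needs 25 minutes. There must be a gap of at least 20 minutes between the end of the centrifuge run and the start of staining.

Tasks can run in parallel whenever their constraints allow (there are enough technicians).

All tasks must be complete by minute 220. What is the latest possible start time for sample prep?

To finish by minute 220, imaging (duration 10) must start no later than minute 210.
Staining must finish before imaging (must start by minute 210). With a 25-minute duration, staining must start by 210 − 25 = minute 185.
Since staining (must start by minute 185, minus 20-minute gap → minute 165) depends on it, the centrifuge run must finish by minute 165. Backing off its 20-minute duration gives a latest start of minute 145.
Since the centrifuge run (must start by minute 145) depends on it, incubation must finish by minute 145. Backing off its 53-minute duration gives a latest start of minute 92.
Sample prep must finish in time for incubation (must start by minute 92); the centrifuge run (must start by minute 145); imaging (must start by minute 210). The tightest is minute 92, so sample prep must start by 92 − 70 = minute 22.

22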